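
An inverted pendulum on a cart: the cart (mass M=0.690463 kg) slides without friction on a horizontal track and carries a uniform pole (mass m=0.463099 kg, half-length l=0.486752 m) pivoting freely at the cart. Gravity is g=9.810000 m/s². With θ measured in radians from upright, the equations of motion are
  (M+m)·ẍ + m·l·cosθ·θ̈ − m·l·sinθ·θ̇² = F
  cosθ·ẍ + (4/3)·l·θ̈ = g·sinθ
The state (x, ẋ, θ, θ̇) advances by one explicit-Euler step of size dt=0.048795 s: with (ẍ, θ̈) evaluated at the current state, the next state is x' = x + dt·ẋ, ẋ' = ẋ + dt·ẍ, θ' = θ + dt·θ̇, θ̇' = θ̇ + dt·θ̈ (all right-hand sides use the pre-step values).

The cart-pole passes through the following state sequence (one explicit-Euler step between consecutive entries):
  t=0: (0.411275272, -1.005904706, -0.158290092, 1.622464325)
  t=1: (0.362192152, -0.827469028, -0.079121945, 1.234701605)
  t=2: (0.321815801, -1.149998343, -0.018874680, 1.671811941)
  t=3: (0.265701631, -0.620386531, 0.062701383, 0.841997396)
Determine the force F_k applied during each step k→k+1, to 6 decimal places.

step 0→1:
  ẍ = (ẋ'−ẋ)/dt = (-0.827469028−-1.005904706)/0.048795 = 3.656843
  θ̈ = (θ̇'−θ̇)/dt = (1.234701605−1.622464325)/0.048795 = -7.946772
  sinθ=-0.157630, cosθ=0.987498
  F = (M+m)·ẍ + m·l·cosθ·θ̈ − m·l·sinθ·θ̇² = 4.218396 + -1.768922 − -0.093534 = 2.543008
step 1→2:
  ẍ = (ẋ'−ẋ)/dt = (-1.149998343−-0.827469028)/0.048795 = -6.609885
  θ̈ = (θ̇'−θ̇)/dt = (1.671811941−1.234701605)/0.048795 = 8.958097
  sinθ=-0.079039, cosθ=0.996871
  F = (M+m)·ẍ + m·l·cosθ·θ̈ − m·l·sinθ·θ̇² = -7.624912 + 2.012966 − -0.027161 = -5.584784
step 2→3:
  ẍ = (ẋ'−ẋ)/dt = (-0.620386531−-1.149998343)/0.048795 = 10.853813
  θ̈ = (θ̇'−θ̇)/dt = (0.841997396−1.671811941)/0.048795 = -17.006139
  sinθ=-0.018874, cosθ=0.999822
  F = (M+m)·ẍ + m·l·cosθ·θ̈ − m·l·sinθ·θ̇² = 12.520546 + -3.832745 − -0.011891 = 8.699692

F_0 = 2.543008 N
F_1 = -5.584784 N
F_2 = 8.699692 N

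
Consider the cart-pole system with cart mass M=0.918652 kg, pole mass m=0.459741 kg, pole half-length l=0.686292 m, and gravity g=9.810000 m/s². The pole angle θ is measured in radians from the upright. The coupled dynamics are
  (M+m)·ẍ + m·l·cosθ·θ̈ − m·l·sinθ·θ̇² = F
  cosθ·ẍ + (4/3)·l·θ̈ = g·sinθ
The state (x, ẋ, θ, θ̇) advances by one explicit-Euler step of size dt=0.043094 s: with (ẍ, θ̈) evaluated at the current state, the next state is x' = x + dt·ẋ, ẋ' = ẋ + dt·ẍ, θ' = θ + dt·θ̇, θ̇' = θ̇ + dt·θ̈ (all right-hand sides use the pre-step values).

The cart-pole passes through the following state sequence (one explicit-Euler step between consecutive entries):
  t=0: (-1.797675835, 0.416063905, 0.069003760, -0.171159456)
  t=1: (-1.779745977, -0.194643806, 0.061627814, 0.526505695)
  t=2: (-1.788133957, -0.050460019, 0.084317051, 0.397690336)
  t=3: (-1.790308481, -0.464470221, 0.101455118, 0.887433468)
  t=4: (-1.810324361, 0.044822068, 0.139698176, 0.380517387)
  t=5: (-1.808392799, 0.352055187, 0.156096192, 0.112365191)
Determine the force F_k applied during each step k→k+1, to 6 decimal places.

F_0 = -14.438707 N
F_1 = 3.665094 N
F_2 = -9.673661 N
F_3 = 12.572572 N
F_4 = 7.876540 N

step 0→1:
  ẍ = (ẋ'−ẋ)/dt = (-0.194643806−0.416063905)/0.043094 = -14.171525
  θ̈ = (θ̇'−θ̇)/dt = (0.526505695−-0.171159456)/0.043094 = 16.189380
  sinθ=0.068949, cosθ=0.997620
  F = (M+m)·ẍ + m·l·cosθ·θ̈ − m·l·sinθ·θ̇² = -19.533931 + 5.095862 − 0.000637 = -14.438707
step 1→2:
  ẍ = (ẋ'−ẋ)/dt = (-0.050460019−-0.194643806)/0.043094 = 3.345797
  θ̈ = (θ̇'−θ̇)/dt = (0.397690336−0.526505695)/0.043094 = -2.989172
  sinθ=0.061589, cosθ=0.998102
  F = (M+m)·ẍ + m·l·cosθ·θ̈ − m·l·sinθ·θ̇² = 4.611824 + -0.941343 − 0.005387 = 3.665094
step 2→3:
  ẍ = (ẋ'−ẋ)/dt = (-0.464470221−-0.050460019)/0.043094 = -9.607143
  θ̈ = (θ̇'−θ̇)/dt = (0.887433468−0.397690336)/0.043094 = 11.364532
  sinθ=0.084217, cosθ=0.996447
  F = (M+m)·ẍ + m·l·cosθ·θ̈ − m·l·sinθ·θ̇² = -13.242418 + 3.572960 − 0.004203 = -9.673661
step 3→4:
  ẍ = (ẋ'−ẋ)/dt = (0.044822068−-0.464470221)/0.043094 = 11.818172
  θ̈ = (θ̇'−θ̇)/dt = (0.380517387−0.887433468)/0.043094 = -11.763032
  sinθ=0.101281, cosθ=0.994858
  F = (M+m)·ẍ + m·l·cosθ·θ̈ − m·l·sinθ·θ̇² = 16.290085 + -3.692347 − 0.025166 = 12.572572
step 4→5:
  ẍ = (ẋ'−ẋ)/dt = (0.352055187−0.044822068)/0.043094 = 7.129371
  θ̈ = (θ̇'−θ̇)/dt = (0.112365191−0.380517387)/0.043094 = -6.222495
  sinθ=0.139244, cosθ=0.990258
  F = (M+m)·ẍ + m·l·cosθ·θ̈ − m·l·sinθ·θ̇² = 9.827075 + -1.944174 − 0.006361 = 7.876540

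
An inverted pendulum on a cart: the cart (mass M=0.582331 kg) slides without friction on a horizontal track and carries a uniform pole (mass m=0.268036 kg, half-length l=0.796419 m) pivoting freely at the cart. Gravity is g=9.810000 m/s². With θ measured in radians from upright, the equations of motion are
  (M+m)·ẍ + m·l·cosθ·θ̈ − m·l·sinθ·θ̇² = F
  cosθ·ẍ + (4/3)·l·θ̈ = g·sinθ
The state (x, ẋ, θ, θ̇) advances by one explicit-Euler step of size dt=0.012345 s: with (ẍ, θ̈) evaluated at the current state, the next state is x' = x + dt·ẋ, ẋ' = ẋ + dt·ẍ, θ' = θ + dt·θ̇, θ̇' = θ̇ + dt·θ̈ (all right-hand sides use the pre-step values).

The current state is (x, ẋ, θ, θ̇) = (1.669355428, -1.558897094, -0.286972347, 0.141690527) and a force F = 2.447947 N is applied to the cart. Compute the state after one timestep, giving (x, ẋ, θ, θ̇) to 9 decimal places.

(1.650110843, -1.503574703, -0.285223177, 0.059442452)

sinθ=-0.283049689, cosθ=0.959105246
temp = (F + m·l·θ̇²·sinθ)/(M+m) = (2.447947 + -0.001213051)/0.850367 = 2.877268225
θ̈ = (g·sinθ − cosθ·temp)/(l·(4/3 − m·cos²θ/(M+m))) = -6.662460484
ẍ = temp − m·l·θ̈·cosθ/(M+m) = 4.481360160
Euler: x'=1.669355428+0.012345·-1.558897094=1.650110843, ẋ'=-1.558897094+0.012345·4.481360160=-1.503574703
       θ'=-0.286972347+0.012345·0.141690527=-0.285223177, θ̇'=0.141690527+0.012345·-6.662460484=0.059442452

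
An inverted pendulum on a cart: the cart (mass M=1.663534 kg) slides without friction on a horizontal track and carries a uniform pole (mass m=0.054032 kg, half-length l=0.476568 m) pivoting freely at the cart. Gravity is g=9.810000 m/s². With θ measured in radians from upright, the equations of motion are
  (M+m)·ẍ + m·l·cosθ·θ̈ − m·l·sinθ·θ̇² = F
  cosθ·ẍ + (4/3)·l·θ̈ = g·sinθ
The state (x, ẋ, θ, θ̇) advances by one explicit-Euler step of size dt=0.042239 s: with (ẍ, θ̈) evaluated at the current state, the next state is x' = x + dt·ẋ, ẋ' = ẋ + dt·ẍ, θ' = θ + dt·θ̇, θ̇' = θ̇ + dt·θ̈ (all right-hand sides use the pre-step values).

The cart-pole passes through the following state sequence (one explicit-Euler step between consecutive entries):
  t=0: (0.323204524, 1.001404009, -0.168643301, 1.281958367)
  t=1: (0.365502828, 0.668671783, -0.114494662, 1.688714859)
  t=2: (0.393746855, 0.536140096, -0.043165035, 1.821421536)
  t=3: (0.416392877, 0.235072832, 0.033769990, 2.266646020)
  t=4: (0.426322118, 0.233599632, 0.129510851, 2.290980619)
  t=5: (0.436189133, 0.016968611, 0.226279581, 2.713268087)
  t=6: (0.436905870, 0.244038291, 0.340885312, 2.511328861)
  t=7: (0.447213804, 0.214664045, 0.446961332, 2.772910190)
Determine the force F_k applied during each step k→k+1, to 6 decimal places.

F_0 = -13.278349 N
F_1 = -5.300380 N
F_2 = -11.967456 N
F_3 = -0.049545 N
F_4 = -8.571049 N
F_5 = 9.070844 N
F_6 = -1.098449 N

step 0→1:
  ẍ = (ẋ'−ẋ)/dt = (0.668671783−1.001404009)/0.042239 = -7.877370
  θ̈ = (θ̇'−θ̇)/dt = (1.688714859−1.281958367)/0.042239 = 9.629880
  sinθ=-0.167845, cosθ=0.985813
  F = (M+m)·ẍ + m·l·cosθ·θ̈ − m·l·sinθ·θ̇² = -13.529903 + 0.244451 − -0.007103 = -13.278349
step 1→2:
  ẍ = (ẋ'−ẋ)/dt = (0.536140096−0.668671783)/0.042239 = -3.137662
  θ̈ = (θ̇'−θ̇)/dt = (1.821421536−1.688714859)/0.042239 = 3.141804
  sinθ=-0.114245, cosθ=0.993453
  F = (M+m)·ẍ + m·l·cosθ·θ̈ − m·l·sinθ·θ̇² = -5.389141 + 0.080372 − -0.008389 = -5.300380
step 2→3:
  ẍ = (ẋ'−ẋ)/dt = (0.235072832−0.536140096)/0.042239 = -7.127708
  θ̈ = (θ̇'−θ̇)/dt = (2.266646020−1.821421536)/0.042239 = 10.540602
  sinθ=-0.043152, cosθ=0.999069
  F = (M+m)·ẍ + m·l·cosθ·θ̈ − m·l·sinθ·θ̇² = -12.242309 + 0.271167 − -0.003686 = -11.967456
step 3→4:
  ẍ = (ẋ'−ẋ)/dt = (0.233599632−0.235072832)/0.042239 = -0.034878
  θ̈ = (θ̇'−θ̇)/dt = (2.290980619−2.266646020)/0.042239 = 0.576117
  sinθ=0.033764, cosθ=0.999430
  F = (M+m)·ẍ + m·l·cosθ·θ̈ − m·l·sinθ·θ̇² = -0.059905 + 0.014827 − 0.004467 = -0.049545
step 4→5:
  ẍ = (ẋ'−ẋ)/dt = (0.016968611−0.233599632)/0.042239 = -5.128697
  θ̈ = (θ̇'−θ̇)/dt = (2.713268087−2.290980619)/0.042239 = 9.997573
  sinθ=0.129149, cosθ=0.991625
  F = (M+m)·ẍ + m·l·cosθ·θ̈ − m·l·sinθ·θ̇² = -8.808875 + 0.255281 − 0.017455 = -8.571049
step 5→6:
  ẍ = (ẋ'−ẋ)/dt = (0.244038291−0.016968611)/0.042239 = 5.375830
  θ̈ = (θ̇'−θ̇)/dt = (2.511328861−2.713268087)/0.042239 = -4.780871
  sinθ=0.224354, cosθ=0.974508
  F = (M+m)·ẍ + m·l·cosθ·θ̈ − m·l·sinθ·θ̇² = 9.233343 + -0.119969 − 0.042530 = 9.070844
step 6→7:
  ẍ = (ẋ'−ẋ)/dt = (0.214664045−0.244038291)/0.042239 = -0.695429
  θ̈ = (θ̇'−θ̇)/dt = (2.772910190−2.511328861)/0.042239 = 6.192886
  sinθ=0.334322, cosθ=0.942459
  F = (M+m)·ẍ + m·l·cosθ·θ̈ − m·l·sinθ·θ̇² = -1.194446 + 0.150290 − 0.054293 = -1.098449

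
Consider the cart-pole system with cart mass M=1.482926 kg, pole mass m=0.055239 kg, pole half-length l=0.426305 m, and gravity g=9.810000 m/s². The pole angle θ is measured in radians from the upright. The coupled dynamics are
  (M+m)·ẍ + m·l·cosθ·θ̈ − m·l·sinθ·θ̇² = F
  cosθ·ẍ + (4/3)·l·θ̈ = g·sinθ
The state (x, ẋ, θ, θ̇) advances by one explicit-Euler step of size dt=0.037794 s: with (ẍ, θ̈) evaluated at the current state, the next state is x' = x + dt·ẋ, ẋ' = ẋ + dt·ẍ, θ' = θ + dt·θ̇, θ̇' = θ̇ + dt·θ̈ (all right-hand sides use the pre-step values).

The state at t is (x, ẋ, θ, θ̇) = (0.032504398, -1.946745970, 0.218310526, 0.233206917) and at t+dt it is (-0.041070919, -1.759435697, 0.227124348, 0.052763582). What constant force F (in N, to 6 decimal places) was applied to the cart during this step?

F = 7.513237 N

ẍ = (ẋ'−ẋ)/dt = (-1.759435697−-1.946745970)/0.037794 = 4.956085
θ̈ = (θ̇'−θ̇)/dt = (0.052763582−0.233206917)/0.037794 = -4.774391
sinθ=0.216581, cosθ=0.976265
F = (M+m)·ẍ + m·l·cosθ·θ̈ − m·l·sinθ·θ̇² = 7.623276 + -0.109762 − 0.000277 = 7.513237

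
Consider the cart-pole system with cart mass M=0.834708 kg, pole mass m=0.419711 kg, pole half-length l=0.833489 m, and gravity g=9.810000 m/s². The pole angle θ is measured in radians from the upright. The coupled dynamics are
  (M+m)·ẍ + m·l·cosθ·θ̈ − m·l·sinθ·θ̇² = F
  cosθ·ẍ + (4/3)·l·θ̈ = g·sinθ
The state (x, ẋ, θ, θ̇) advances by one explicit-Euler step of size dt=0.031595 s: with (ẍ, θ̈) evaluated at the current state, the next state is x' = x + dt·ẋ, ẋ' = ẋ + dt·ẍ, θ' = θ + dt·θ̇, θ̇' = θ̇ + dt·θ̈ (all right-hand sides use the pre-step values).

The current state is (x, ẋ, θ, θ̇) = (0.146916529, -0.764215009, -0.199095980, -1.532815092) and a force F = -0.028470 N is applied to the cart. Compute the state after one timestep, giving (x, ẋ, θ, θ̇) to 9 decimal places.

sinθ=-0.197783250, cosθ=0.980245778
temp = (F + m·l·θ̇²·sinθ)/(M+m) = (-0.028470 + -0.162562088)/1.254419 = -0.152287304
θ̈ = (g·sinθ − cosθ·temp)/(l·(4/3 − m·cos²θ/(M+m))) = -2.123633413
ẍ = temp − m·l·θ̈·cosθ/(M+m) = 0.428239305
Euler: x'=0.146916529+0.031595·-0.764215009=0.122771156, ẋ'=-0.764215009+0.031595·0.428239305=-0.750684788
       θ'=-0.199095980+0.031595·-1.532815092=-0.247525273, θ̇'=-1.532815092+0.031595·-2.123633413=-1.599911290

(0.122771156, -0.750684788, -0.247525273, -1.599911290)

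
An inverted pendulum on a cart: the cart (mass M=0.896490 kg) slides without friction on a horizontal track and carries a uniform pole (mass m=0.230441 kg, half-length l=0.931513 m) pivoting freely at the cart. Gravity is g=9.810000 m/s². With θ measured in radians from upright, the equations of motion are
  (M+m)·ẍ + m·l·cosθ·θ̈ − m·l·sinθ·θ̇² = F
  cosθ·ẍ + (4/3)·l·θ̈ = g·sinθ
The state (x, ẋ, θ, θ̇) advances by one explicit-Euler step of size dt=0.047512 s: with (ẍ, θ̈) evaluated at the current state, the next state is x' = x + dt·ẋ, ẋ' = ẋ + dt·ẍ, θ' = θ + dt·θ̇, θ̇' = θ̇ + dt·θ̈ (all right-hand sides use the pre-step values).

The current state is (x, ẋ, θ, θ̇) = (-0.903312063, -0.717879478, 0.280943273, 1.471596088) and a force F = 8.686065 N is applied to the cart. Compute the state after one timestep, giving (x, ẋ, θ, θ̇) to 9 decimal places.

(-0.937419953, -0.307126512, 0.350861746, 1.257895937)

sinθ=0.277262063, cosθ=0.960794332
temp = (F + m·l·θ̇²·sinθ)/(M+m) = (8.686065 + 0.128889153)/1.126931 = 7.822088623
θ̈ = (g·sinθ − cosθ·temp)/(l·(4/3 − m·cos²θ/(M+m))) = -4.497814268
ẍ = temp − m·l·θ̈·cosθ/(M+m) = 8.645246798
Euler: x'=-0.903312063+0.047512·-0.717879478=-0.937419953, ẋ'=-0.717879478+0.047512·8.645246798=-0.307126512
       θ'=0.280943273+0.047512·1.471596088=0.350861746, θ̇'=1.471596088+0.047512·-4.497814268=1.257895937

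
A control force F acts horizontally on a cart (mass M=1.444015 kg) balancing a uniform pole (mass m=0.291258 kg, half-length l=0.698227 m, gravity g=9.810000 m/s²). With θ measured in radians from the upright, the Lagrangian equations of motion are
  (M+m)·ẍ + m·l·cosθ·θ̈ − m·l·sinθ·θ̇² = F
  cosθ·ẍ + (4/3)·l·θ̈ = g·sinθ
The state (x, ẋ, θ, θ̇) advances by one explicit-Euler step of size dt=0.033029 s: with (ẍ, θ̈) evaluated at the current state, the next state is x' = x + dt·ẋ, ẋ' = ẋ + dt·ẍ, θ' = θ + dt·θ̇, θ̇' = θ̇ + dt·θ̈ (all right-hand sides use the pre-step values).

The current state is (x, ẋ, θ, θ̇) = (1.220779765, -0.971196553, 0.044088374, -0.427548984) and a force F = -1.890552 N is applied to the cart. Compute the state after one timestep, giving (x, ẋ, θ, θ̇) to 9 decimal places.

sinθ=0.044074092, cosθ=0.999028265
temp = (F + m·l·θ̇²·sinθ)/(M+m) = (-1.890552 + 0.001638437)/1.735273 = -1.088539707
θ̈ = (g·sinθ − cosθ·temp)/(l·(4/3 − m·cos²θ/(M+m))) = 1.867130058
ẍ = temp − m·l·θ̈·cosθ/(M+m) = -1.307144177
Euler: x'=1.220779765+0.033029·-0.971196553=1.188702114, ẋ'=-0.971196553+0.033029·-1.307144177=-1.014370218
       θ'=0.044088374+0.033029·-0.427548984=0.029966859, θ̇'=-0.427548984+0.033029·1.867130058=-0.365879545

(1.188702114, -1.014370218, 0.029966859, -0.365879545)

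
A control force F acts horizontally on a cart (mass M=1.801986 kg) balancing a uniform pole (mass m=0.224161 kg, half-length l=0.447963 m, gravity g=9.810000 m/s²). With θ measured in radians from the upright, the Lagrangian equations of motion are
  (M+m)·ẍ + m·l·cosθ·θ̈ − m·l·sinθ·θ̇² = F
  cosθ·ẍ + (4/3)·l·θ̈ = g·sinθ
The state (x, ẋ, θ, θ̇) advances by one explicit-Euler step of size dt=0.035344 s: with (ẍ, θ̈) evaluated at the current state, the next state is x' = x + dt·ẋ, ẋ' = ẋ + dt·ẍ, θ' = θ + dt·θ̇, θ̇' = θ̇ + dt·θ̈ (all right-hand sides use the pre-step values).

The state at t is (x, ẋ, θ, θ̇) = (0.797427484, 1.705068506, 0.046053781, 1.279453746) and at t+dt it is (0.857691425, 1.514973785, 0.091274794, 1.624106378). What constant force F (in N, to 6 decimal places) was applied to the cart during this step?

F = -9.926874 N

ẍ = (ẋ'−ẋ)/dt = (1.514973785−1.705068506)/0.035344 = -5.378416
θ̈ = (θ̇'−θ̇)/dt = (1.624106378−1.279453746)/0.035344 = 9.751376
sinθ=0.046038, cosθ=0.998940
F = (M+m)·ẍ + m·l·cosθ·θ̈ − m·l·sinθ·θ̇² = -10.897461 + 0.978154 − 0.007568 = -9.926874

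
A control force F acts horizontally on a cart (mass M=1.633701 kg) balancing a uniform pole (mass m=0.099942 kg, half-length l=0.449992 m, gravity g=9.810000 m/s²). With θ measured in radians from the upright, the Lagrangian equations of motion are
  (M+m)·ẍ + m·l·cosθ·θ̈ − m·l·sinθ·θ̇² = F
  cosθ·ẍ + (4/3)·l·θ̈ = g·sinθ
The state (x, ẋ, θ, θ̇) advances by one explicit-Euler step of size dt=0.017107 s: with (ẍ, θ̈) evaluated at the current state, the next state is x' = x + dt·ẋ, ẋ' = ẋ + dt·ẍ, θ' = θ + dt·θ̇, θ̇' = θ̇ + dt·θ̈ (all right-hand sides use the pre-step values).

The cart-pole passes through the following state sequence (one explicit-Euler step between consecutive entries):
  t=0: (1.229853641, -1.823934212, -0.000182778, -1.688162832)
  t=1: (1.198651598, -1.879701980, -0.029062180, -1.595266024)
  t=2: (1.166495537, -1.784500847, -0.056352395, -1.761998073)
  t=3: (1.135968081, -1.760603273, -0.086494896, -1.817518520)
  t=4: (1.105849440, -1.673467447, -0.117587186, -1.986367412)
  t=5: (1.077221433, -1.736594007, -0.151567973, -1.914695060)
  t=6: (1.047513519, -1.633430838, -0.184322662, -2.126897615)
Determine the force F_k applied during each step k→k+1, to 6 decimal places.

F_0 = -5.407327 N
F_1 = 9.212976 N
F_2 = 2.283944 N
F_3 = 8.401046 N
F_4 = -6.189380 N
F_5 = 9.928098 N

step 0→1:
  ẍ = (ẋ'−ẋ)/dt = (-1.879701980−-1.823934212)/0.017107 = -3.259939
  θ̈ = (θ̇'−θ̇)/dt = (-1.595266024−-1.688162832)/0.017107 = 5.430339
  sinθ=-0.000183, cosθ=1.000000
  F = (M+m)·ẍ + m·l·cosθ·θ̈ − m·l·sinθ·θ̇² = -5.651570 + 0.244219 − -0.000023 = -5.407327
step 1→2:
  ẍ = (ẋ'−ẋ)/dt = (-1.784500847−-1.879701980)/0.017107 = 5.565040
  θ̈ = (θ̇'−θ̇)/dt = (-1.761998073−-1.595266024)/0.017107 = -9.746422
  sinθ=-0.029058, cosθ=0.999578
  F = (M+m)·ẍ + m·l·cosθ·θ̈ − m·l·sinθ·θ̇² = 9.647792 + -0.438142 − -0.003326 = 9.212976
step 2→3:
  ẍ = (ẋ'−ẋ)/dt = (-1.760603273−-1.784500847)/0.017107 = 1.396947
  θ̈ = (θ̇'−θ̇)/dt = (-1.817518520−-1.761998073)/0.017107 = -3.245481
  sinθ=-0.056323, cosθ=0.998413
  F = (M+m)·ẍ + m·l·cosθ·θ̈ − m·l·sinθ·θ̇² = 2.421808 + -0.145728 − -0.007864 = 2.283944
step 3→4:
  ẍ = (ẋ'−ẋ)/dt = (-1.673467447−-1.760603273)/0.017107 = 5.093577
  θ̈ = (θ̇'−θ̇)/dt = (-1.986367412−-1.817518520)/0.017107 = -9.870164
  sinθ=-0.086387, cosθ=0.996262
  F = (M+m)·ẍ + m·l·cosθ·θ̈ − m·l·sinθ·θ̇² = 8.830445 + -0.442232 − -0.012834 = 8.401046
step 4→5:
  ẍ = (ẋ'−ẋ)/dt = (-1.736594007−-1.673467447)/0.017107 = -3.690101
  θ̈ = (θ̇'−θ̇)/dt = (-1.914695060−-1.986367412)/0.017107 = 4.189651
  sinθ=-0.117316, cosθ=0.993095
  F = (M+m)·ẍ + m·l·cosθ·θ̈ − m·l·sinθ·θ̇² = -6.397318 + 0.187120 − -0.020818 = -6.189380
step 5→6:
  ẍ = (ẋ'−ẋ)/dt = (-1.633430838−-1.736594007)/0.017107 = 6.030465
  θ̈ = (θ̇'−θ̇)/dt = (-2.126897615−-1.914695060)/0.017107 = -12.404428
  sinθ=-0.150988, cosθ=0.988536
  F = (M+m)·ẍ + m·l·cosθ·θ̈ − m·l·sinθ·θ̇² = 10.454674 + -0.551470 − -0.024894 = 9.928098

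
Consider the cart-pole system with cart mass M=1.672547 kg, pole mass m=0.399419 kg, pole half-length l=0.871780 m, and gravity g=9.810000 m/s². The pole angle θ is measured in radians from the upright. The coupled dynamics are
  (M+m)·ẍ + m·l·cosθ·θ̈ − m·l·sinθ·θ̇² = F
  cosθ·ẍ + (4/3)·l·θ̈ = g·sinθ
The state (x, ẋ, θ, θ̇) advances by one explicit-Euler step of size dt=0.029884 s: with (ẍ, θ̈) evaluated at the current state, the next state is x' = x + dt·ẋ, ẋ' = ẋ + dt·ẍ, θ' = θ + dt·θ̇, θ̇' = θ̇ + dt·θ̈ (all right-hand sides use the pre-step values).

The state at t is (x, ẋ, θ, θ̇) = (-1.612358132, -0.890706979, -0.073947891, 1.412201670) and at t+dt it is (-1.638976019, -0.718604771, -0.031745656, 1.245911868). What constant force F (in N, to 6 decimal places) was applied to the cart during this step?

ẍ = (ẋ'−ẋ)/dt = (-0.718604771−-0.890706979)/0.029884 = 5.759008
θ̈ = (θ̇'−θ̇)/dt = (1.245911868−1.412201670)/0.029884 = -5.564510
sinθ=-0.073881, cosθ=0.997267
F = (M+m)·ẍ + m·l·cosθ·θ̈ − m·l·sinθ·θ̇² = 11.932470 + -1.932298 − -0.051305 = 10.051477

F = 10.051477 N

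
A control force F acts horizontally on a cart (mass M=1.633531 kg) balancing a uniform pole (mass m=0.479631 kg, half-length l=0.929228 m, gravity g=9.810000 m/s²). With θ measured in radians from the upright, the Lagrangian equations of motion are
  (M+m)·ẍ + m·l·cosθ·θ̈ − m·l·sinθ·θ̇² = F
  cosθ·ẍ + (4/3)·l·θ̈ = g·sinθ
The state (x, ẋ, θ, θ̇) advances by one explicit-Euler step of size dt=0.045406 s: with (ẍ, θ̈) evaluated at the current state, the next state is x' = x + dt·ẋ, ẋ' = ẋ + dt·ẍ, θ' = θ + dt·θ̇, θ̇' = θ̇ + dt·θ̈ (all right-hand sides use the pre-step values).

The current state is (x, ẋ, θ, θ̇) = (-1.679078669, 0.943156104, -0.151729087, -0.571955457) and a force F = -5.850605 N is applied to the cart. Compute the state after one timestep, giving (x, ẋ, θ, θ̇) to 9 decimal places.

sinθ=-0.151147579, cosθ=0.988511208
temp = (F + m·l·θ̇²·sinθ)/(M+m) = (-5.850605 + -0.022037136)/2.113162 = -2.779078053
θ̈ = (g·sinθ − cosθ·temp)/(l·(4/3 − m·cos²θ/(M+m))) = 1.224143159
ẍ = temp − m·l·θ̈·cosθ/(M+m) = -3.034295610
Euler: x'=-1.679078669+0.045406·0.943156104=-1.636253723, ẋ'=0.943156104+0.045406·-3.034295610=0.805380878
       θ'=-0.151729087+0.045406·-0.571955457=-0.177699296, θ̇'=-0.571955457+0.045406·1.224143159=-0.516372013

(-1.636253723, 0.805380878, -0.177699296, -0.516372013)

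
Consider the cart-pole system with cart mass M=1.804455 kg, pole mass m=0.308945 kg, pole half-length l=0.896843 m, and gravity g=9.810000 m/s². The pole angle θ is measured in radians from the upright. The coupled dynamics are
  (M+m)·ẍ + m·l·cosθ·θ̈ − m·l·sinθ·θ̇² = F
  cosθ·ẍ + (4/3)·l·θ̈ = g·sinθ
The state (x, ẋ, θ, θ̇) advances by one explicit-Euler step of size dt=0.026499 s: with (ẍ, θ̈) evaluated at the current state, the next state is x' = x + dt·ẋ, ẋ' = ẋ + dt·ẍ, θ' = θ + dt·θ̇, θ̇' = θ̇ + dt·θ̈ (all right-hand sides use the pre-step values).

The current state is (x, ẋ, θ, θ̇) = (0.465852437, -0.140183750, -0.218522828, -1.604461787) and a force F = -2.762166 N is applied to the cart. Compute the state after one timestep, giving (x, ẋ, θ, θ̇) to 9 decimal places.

sinθ=-0.216787817, cosθ=0.976218747
temp = (F + m·l·θ̇²·sinθ)/(M+m) = (-2.762166 + -0.154629098)/2.113400 = -1.380143417
θ̈ = (g·sinθ − cosθ·temp)/(l·(4/3 − m·cos²θ/(M+m))) = -0.727803091
ẍ = temp − m·l·θ̈·cosθ/(M+m) = -1.286994689
Euler: x'=0.465852437+0.026499·-0.140183750=0.462137708, ẋ'=-0.140183750+0.026499·-1.286994689=-0.174287822
       θ'=-0.218522828+0.026499·-1.604461787=-0.261039461, θ̇'=-1.604461787+0.026499·-0.727803091=-1.623747841

(0.462137708, -0.174287822, -0.261039461, -1.623747841)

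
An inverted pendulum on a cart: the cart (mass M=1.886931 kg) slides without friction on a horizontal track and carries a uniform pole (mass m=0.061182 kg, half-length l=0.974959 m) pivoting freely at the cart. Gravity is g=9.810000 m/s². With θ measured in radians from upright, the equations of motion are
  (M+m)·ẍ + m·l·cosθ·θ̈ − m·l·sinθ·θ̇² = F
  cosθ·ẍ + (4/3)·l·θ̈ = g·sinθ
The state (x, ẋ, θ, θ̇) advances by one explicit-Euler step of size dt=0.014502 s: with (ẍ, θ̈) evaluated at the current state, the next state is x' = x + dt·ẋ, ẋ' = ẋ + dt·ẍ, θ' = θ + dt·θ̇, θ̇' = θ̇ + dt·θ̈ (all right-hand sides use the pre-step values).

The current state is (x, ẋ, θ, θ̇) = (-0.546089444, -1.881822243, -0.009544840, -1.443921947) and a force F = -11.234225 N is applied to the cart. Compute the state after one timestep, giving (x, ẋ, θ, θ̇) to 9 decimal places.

sinθ=-0.009544695, cosθ=0.999954448
temp = (F + m·l·θ̇²·sinθ)/(M+m) = (-11.234225 + -0.001187024)/1.948113 = -5.767330758
θ̈ = (g·sinθ − cosθ·temp)/(l·(4/3 − m·cos²θ/(M+m))) = 4.469633621
ẍ = temp − m·l·θ̈·cosθ/(M+m) = -5.904181772
Euler: x'=-0.546089444+0.014502·-1.881822243=-0.573379630, ẋ'=-1.881822243+0.014502·-5.904181772=-1.967444687
       θ'=-0.009544840+0.014502·-1.443921947=-0.030484596, θ̇'=-1.443921947+0.014502·4.469633621=-1.379103320

(-0.573379630, -1.967444687, -0.030484596, -1.379103320)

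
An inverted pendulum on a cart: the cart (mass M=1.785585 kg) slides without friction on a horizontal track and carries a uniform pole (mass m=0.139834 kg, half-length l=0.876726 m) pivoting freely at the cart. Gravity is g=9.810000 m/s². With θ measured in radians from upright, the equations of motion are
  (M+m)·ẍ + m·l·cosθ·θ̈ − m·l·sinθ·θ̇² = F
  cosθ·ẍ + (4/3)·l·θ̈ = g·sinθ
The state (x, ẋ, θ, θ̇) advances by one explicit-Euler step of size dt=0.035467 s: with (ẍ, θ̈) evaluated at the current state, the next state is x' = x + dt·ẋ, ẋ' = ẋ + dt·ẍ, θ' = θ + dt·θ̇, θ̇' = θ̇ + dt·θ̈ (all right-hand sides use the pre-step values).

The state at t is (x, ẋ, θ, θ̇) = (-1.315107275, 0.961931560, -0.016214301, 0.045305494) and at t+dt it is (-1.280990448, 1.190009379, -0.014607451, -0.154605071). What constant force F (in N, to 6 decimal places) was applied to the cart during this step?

F = 11.690881 N

ẍ = (ẋ'−ẋ)/dt = (1.190009379−0.961931560)/0.035467 = 6.430705
θ̈ = (θ̇'−θ̇)/dt = (-0.154605071−0.045305494)/0.035467 = -5.636523
sinθ=-0.016214, cosθ=0.999869
F = (M+m)·ẍ + m·l·cosθ·θ̈ − m·l·sinθ·θ̇² = 12.381802 + -0.690925 − -0.000004 = 11.690881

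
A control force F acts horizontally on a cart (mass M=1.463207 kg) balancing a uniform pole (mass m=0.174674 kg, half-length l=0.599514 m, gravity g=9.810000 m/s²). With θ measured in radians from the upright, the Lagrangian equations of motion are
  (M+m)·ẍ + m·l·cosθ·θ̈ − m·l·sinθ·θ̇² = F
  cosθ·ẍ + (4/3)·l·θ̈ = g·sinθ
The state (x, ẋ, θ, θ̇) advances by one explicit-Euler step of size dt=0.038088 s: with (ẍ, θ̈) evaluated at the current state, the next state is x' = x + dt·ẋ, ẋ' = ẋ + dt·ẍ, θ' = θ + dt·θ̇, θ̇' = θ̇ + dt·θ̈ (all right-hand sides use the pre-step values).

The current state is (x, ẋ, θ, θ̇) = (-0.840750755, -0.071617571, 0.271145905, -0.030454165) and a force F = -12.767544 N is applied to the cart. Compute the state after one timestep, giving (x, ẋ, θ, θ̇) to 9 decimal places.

(-0.843478525, -0.400661554, 0.269985967, 0.491340020)

sinθ=0.267835651, cosθ=0.963464615
temp = (F + m·l·θ̇²·sinθ)/(M+m) = (-12.767544 + 0.000026013)/1.637881 = -7.795143840
θ̈ = (g·sinθ − cosθ·temp)/(l·(4/3 − m·cos²θ/(M+m))) = 13.699700308
ẍ = temp − m·l·θ̈·cosθ/(M+m) = -8.639045975
Euler: x'=-0.840750755+0.038088·-0.071617571=-0.843478525, ẋ'=-0.071617571+0.038088·-8.639045975=-0.400661554
       θ'=0.271145905+0.038088·-0.030454165=0.269985967, θ̇'=-0.030454165+0.038088·13.699700308=0.491340020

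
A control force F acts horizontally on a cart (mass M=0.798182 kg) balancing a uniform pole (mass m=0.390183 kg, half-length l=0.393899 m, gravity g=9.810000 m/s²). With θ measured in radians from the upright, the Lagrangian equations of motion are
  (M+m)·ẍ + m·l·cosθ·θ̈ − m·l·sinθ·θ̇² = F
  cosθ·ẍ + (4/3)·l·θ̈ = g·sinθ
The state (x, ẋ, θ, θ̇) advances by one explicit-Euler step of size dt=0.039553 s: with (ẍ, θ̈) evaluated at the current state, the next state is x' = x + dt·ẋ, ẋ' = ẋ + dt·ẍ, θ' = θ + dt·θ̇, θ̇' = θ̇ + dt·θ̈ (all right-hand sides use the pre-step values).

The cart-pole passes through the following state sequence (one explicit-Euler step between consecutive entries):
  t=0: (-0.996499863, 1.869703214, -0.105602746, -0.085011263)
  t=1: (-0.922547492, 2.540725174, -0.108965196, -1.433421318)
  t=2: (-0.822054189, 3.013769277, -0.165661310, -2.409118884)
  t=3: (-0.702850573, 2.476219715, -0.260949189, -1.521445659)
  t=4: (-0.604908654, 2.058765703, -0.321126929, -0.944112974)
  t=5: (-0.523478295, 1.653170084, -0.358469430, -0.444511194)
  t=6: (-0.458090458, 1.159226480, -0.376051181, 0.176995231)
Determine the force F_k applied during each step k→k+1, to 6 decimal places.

F_0 = 14.950506 N
F_1 = 10.478072 N
F_2 = -12.601468 N
F_3 = -10.283150 N
F_4 = -10.300747 N
F_5 = -12.568318 N

step 0→1:
  ẍ = (ẋ'−ẋ)/dt = (2.540725174−1.869703214)/0.039553 = 16.965134
  θ̈ = (θ̇'−θ̇)/dt = (-1.433421318−-0.085011263)/0.039553 = -34.091221
  sinθ=-0.105407, cosθ=0.994429
  F = (M+m)·ẍ + m·l·cosθ·θ̈ − m·l·sinθ·θ̇² = 20.160772 + -5.210383 − -0.000117 = 14.950506
step 1→2:
  ẍ = (ẋ'−ẋ)/dt = (3.013769277−2.540725174)/0.039553 = 11.959753
  θ̈ = (θ̇'−θ̇)/dt = (-2.409118884−-1.433421318)/0.039553 = -24.668105
  sinθ=-0.108750, cosθ=0.994069
  F = (M+m)·ẍ + m·l·cosθ·θ̈ − m·l·sinθ·θ̇² = 14.212552 + -3.768822 − -0.034342 = 10.478072
step 2→3:
  ẍ = (ẋ'−ẋ)/dt = (2.476219715−3.013769277)/0.039553 = -13.590614
  θ̈ = (θ̇'−θ̇)/dt = (-1.521445659−-2.409118884)/0.039553 = 22.442627
  sinθ=-0.164905, cosθ=0.986310
  F = (M+m)·ẍ + m·l·cosθ·θ̈ − m·l·sinθ·θ̇² = -16.150610 + 3.402046 − -0.147097 = -12.601468
step 3→4:
  ẍ = (ẋ'−ẋ)/dt = (2.058765703−2.476219715)/0.039553 = -10.554295
  θ̈ = (θ̇'−θ̇)/dt = (-0.944112974−-1.521445659)/0.039553 = 14.596432
  sinθ=-0.257998, cosθ=0.966146
  F = (M+m)·ẍ + m·l·cosθ·θ̈ − m·l·sinθ·θ̇² = -12.542354 + 2.167417 − -0.091787 = -10.283150
step 4→5:
  ẍ = (ẋ'−ẋ)/dt = (1.653170084−2.058765703)/0.039553 = -10.254484
  θ̈ = (θ̇'−θ̇)/dt = (-0.444511194−-0.944112974)/0.039553 = 12.631198
  sinθ=-0.315636, cosθ=0.948880
  F = (M+m)·ẍ + m·l·cosθ·θ̈ − m·l·sinθ·θ̇² = -12.186070 + 1.842083 − -0.043240 = -10.300747
step 5→6:
  ẍ = (ẋ'−ẋ)/dt = (1.159226480−1.653170084)/0.039553 = -12.488145
  θ̈ = (θ̇'−θ̇)/dt = (0.176995231−-0.444511194)/0.039553 = 15.713256
  sinθ=-0.350841, cosθ=0.936435
  F = (M+m)·ẍ + m·l·cosθ·θ̈ − m·l·sinθ·θ̇² = -14.840475 + 2.261502 − -0.010654 = -12.568318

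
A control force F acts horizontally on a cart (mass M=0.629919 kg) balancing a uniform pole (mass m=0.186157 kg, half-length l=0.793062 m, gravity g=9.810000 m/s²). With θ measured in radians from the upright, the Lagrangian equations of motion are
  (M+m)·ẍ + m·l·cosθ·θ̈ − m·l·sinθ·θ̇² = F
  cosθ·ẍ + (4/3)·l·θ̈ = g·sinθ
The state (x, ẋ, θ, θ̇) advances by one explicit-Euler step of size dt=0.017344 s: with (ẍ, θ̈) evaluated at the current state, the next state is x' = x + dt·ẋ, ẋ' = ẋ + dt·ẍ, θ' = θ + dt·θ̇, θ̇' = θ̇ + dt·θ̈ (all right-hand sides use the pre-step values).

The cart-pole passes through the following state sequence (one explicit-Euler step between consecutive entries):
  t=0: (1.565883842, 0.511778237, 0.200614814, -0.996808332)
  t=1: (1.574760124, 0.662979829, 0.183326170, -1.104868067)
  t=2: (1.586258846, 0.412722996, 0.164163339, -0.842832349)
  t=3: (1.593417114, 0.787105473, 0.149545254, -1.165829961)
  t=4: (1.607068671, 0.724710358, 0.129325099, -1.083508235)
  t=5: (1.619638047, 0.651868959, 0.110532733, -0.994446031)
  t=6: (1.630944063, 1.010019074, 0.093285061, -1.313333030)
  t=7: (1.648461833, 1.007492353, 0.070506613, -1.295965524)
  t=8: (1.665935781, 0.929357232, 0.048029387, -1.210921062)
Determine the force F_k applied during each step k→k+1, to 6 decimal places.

step 0→1:
  ẍ = (ẋ'−ẋ)/dt = (0.662979829−0.511778237)/0.017344 = 8.717804
  θ̈ = (θ̇'−θ̇)/dt = (-1.104868067−-0.996808332)/0.017344 = -6.230381
  sinθ=0.199272, cosθ=0.979944
  F = (M+m)·ẍ + m·l·cosθ·θ̈ − m·l·sinθ·θ̇² = 7.114391 + -0.901369 − 0.029232 = 6.183790
step 1→2:
  ẍ = (ẋ'−ẋ)/dt = (0.412722996−0.662979829)/0.017344 = -14.429015
  θ̈ = (θ̇'−θ̇)/dt = (-0.842832349−-1.104868067)/0.017344 = 15.108148
  sinθ=0.182301, cosθ=0.983243
  F = (M+m)·ẍ + m·l·cosθ·θ̈ − m·l·sinθ·θ̇² = -11.775173 + 2.193100 − 0.032855 = -9.614927
step 2→3:
  ẍ = (ẋ'−ẋ)/dt = (0.787105473−0.412722996)/0.017344 = 21.585706
  θ̈ = (θ̇'−θ̇)/dt = (-1.165829961−-0.842832349)/0.017344 = -18.623017
  sinθ=0.163427, cosθ=0.986555
  F = (M+m)·ẍ + m·l·cosθ·θ̈ − m·l·sinθ·θ̇² = 17.615576 + -2.712427 − 0.017139 = 14.886010
step 3→4:
  ẍ = (ẋ'−ẋ)/dt = (0.724710358−0.787105473)/0.017344 = -3.597504
  θ̈ = (θ̇'−θ̇)/dt = (-1.083508235−-1.165829961)/0.017344 = 4.746409
  sinθ=0.148988, cosθ=0.988839
  F = (M+m)·ẍ + m·l·cosθ·θ̈ − m·l·sinθ·θ̇² = -2.935837 + 0.692911 − 0.029896 = -2.272822
step 4→5:
  ẍ = (ẋ'−ẋ)/dt = (0.651868959−0.724710358)/0.017344 = -4.199804
  θ̈ = (θ̇'−θ̇)/dt = (-0.994446031−-1.083508235)/0.017344 = 5.135044
  sinθ=0.128965, cosθ=0.991649
  F = (M+m)·ẍ + m·l·cosθ·θ̈ − m·l·sinθ·θ̇² = -3.427359 + 0.751776 − 0.022352 = -2.697935
step 5→6:
  ẍ = (ẋ'−ẋ)/dt = (1.010019074−0.651868959)/0.017344 = 20.649799
  θ̈ = (θ̇'−θ̇)/dt = (-1.313333030−-0.994446031)/0.017344 = -18.386012
  sinθ=0.110308, cosθ=0.993897
  F = (M+m)·ẍ + m·l·cosθ·θ̈ − m·l·sinθ·θ̇² = 16.851805 + -2.697837 − 0.016105 = 14.137864
step 6→7:
  ẍ = (ẋ'−ẋ)/dt = (1.007492353−1.010019074)/0.017344 = -0.145683
  θ̈ = (θ̇'−θ̇)/dt = (-1.295965524−-1.313333030)/0.017344 = 1.001355
  sinθ=0.093150, cosθ=0.995652
  F = (M+m)·ẍ + m·l·cosθ·θ̈ − m·l·sinθ·θ̇² = -0.118888 + 0.147191 − 0.023720 = 0.004583
step 7→8:
  ẍ = (ẋ'−ẋ)/dt = (0.929357232−1.007492353)/0.017344 = -4.505023
  θ̈ = (θ̇'−θ̇)/dt = (-1.210921062−-1.295965524)/0.017344 = 4.903394
  sinθ=0.070448, cosθ=0.997515
  F = (M+m)·ẍ + m·l·cosθ·θ̈ − m·l·sinθ·θ̇² = -3.676441 + 0.722109 − 0.017468 = -2.971800

F_0 = 6.183790 N
F_1 = -9.614927 N
F_2 = 14.886010 N
F_3 = -2.272822 N
F_4 = -2.697935 N
F_5 = 14.137864 N
F_6 = 0.004583 N
F_7 = -2.971800 N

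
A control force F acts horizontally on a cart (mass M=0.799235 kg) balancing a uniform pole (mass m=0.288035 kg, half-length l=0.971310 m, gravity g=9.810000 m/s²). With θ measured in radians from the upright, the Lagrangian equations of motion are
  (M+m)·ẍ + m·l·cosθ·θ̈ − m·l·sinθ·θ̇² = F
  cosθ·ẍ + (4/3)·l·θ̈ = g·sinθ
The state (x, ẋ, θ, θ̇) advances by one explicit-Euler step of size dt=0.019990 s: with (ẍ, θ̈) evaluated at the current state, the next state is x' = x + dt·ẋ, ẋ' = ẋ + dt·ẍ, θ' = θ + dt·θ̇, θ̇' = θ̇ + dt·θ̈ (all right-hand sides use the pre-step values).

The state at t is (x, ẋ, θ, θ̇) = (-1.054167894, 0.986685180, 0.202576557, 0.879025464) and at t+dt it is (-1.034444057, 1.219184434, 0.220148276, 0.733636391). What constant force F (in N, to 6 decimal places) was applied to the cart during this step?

F = 10.609110 N

ẍ = (ẋ'−ẋ)/dt = (1.219184434−0.986685180)/0.019990 = 11.630778
θ̈ = (θ̇'−θ̇)/dt = (0.733636391−0.879025464)/0.019990 = -7.273090
sinθ=0.201194, cosθ=0.979551
F = (M+m)·ẍ + m·l·cosθ·θ̈ − m·l·sinθ·θ̇² = 12.645796 + -1.993193 − 0.043493 = 10.609110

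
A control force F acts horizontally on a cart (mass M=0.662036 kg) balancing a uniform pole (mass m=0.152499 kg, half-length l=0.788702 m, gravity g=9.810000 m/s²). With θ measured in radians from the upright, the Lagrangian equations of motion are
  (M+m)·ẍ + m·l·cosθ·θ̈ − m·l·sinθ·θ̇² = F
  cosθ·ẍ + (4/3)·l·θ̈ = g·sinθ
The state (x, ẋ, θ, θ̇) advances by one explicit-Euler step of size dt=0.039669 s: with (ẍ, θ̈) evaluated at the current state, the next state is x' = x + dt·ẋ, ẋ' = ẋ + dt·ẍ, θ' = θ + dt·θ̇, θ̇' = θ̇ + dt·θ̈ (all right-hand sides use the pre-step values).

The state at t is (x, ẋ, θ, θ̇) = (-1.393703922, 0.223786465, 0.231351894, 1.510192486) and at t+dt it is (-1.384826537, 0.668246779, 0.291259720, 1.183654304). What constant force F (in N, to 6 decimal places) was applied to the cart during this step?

ẍ = (ẋ'−ẋ)/dt = (0.668246779−0.223786465)/0.039669 = 11.204223
θ̈ = (θ̇'−θ̇)/dt = (1.183654304−1.510192486)/0.039669 = -8.231571
sinθ=0.229294, cosθ=0.973357
F = (M+m)·ẍ + m·l·cosθ·θ̈ − m·l·sinθ·θ̇² = 9.126232 + -0.963685 − 0.062898 = 8.099649

F = 8.099649 N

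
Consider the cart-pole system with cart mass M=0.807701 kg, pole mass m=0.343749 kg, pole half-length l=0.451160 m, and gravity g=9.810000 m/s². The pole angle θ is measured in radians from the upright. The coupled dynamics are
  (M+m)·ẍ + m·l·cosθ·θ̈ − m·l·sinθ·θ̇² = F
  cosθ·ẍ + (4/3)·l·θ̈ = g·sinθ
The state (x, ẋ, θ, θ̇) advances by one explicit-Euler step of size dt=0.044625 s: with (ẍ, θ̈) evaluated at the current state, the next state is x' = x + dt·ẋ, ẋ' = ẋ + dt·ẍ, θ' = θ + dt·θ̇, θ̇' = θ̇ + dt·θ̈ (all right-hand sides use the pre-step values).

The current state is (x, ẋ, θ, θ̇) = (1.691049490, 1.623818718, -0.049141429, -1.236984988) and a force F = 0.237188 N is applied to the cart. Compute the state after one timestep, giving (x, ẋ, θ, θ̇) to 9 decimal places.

(1.763512400, 1.641265136, -0.104341884, -1.301700506)

sinθ=-0.049121653, cosθ=0.998792803
temp = (F + m·l·θ̇²·sinθ)/(M+m) = (0.237188 + -0.011656653)/1.151450 = 0.195867252
θ̈ = (g·sinθ − cosθ·temp)/(l·(4/3 − m·cos²θ/(M+m))) = -1.450207695
ẍ = temp − m·l·θ̈·cosθ/(M+m) = 0.390956150
Euler: x'=1.691049490+0.044625·1.623818718=1.763512400, ẋ'=1.623818718+0.044625·0.390956150=1.641265136
       θ'=-0.049141429+0.044625·-1.236984988=-0.104341884, θ̇'=-1.236984988+0.044625·-1.450207695=-1.301700506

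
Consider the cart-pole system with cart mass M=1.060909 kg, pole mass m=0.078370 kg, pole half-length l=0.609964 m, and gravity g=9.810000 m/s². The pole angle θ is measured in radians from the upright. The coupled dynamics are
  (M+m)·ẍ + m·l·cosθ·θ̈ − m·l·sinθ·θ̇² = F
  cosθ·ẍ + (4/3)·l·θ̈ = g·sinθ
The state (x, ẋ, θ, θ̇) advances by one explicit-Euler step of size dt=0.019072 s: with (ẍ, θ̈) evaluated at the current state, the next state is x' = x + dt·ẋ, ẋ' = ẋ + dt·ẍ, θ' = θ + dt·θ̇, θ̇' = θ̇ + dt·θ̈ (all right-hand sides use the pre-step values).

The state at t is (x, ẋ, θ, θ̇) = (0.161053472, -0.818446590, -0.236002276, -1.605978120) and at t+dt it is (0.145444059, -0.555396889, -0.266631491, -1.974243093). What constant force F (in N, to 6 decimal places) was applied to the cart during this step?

F = 14.844833 N

ẍ = (ẋ'−ẋ)/dt = (-0.555396889−-0.818446590)/0.019072 = 13.792455
θ̈ = (θ̇'−θ̇)/dt = (-1.974243093−-1.605978120)/0.019072 = -19.309195
sinθ=-0.233818, cosθ=0.972280
F = (M+m)·ẍ + m·l·cosθ·θ̈ − m·l·sinθ·θ̇² = 15.713454 + -0.897449 − -0.028828 = 14.844833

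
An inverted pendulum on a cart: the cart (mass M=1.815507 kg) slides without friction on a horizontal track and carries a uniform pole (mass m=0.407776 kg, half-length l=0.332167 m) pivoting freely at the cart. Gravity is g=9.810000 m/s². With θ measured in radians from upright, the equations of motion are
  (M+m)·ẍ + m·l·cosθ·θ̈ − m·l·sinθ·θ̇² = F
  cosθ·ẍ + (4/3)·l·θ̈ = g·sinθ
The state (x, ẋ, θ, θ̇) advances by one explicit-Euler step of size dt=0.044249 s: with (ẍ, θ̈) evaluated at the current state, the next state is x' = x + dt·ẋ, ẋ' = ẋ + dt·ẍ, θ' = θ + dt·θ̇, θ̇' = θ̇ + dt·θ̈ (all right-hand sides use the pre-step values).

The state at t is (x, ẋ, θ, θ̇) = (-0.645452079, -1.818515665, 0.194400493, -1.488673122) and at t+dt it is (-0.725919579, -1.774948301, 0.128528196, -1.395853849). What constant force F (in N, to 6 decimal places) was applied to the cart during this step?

F = 2.409822 N

ẍ = (ẋ'−ẋ)/dt = (-1.774948301−-1.818515665)/0.044249 = 0.984595
θ̈ = (θ̇'−θ̇)/dt = (-1.395853849−-1.488673122)/0.044249 = 2.097658
sinθ=0.193178, cosθ=0.981164
F = (M+m)·ẍ + m·l·cosθ·θ̈ − m·l·sinθ·θ̇² = 2.189034 + 0.278775 − 0.057988 = 2.409822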